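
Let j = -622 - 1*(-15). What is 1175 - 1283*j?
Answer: 779956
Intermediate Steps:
j = -607 (j = -622 + 15 = -607)
1175 - 1283*j = 1175 - 1283*(-607) = 1175 + 778781 = 779956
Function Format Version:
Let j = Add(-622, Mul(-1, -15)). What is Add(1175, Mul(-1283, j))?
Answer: 779956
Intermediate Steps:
j = -607 (j = Add(-622, 15) = -607)
Add(1175, Mul(-1283, j)) = Add(1175, Mul(-1283, -607)) = Add(1175, 778781) = 779956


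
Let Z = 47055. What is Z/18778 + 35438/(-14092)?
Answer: -22651/2544419 ≈ -0.0089022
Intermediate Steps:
Z/18778 + 35438/(-14092) = 47055/18778 + 35438/(-14092) = 47055*(1/18778) + 35438*(-1/14092) = 47055/18778 - 1363/542 = -22651/2544419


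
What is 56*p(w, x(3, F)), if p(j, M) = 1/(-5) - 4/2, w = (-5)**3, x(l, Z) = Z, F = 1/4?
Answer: -616/5 ≈ -123.20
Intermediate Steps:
F = 1/4 ≈ 0.25000
w = -125
p(j, M) = -11/5 (p(j, M) = 1*(-1/5) - 4*1/2 = -1/5 - 2 = -11/5)
56*p(w, x(3, F)) = 56*(-11/5) = -616/5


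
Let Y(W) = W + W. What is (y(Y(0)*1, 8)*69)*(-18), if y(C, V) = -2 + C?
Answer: 2484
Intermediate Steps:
Y(W) = 2*W
(y(Y(0)*1, 8)*69)*(-18) = ((-2 + (2*0)*1)*69)*(-18) = ((-2 + 0*1)*69)*(-18) = ((-2 + 0)*69)*(-18) = -2*69*(-18) = -138*(-18) = 2484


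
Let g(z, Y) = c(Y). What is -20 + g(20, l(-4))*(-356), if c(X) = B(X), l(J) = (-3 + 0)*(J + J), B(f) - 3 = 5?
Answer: -2868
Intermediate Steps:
B(f) = 8 (B(f) = 3 + 5 = 8)
l(J) = -6*J
c(X) = 8
g(z, Y) = 8
-20 + g(20, l(-4))*(-356) = -20 + 8*(-356) = -20 - 2848 = -2868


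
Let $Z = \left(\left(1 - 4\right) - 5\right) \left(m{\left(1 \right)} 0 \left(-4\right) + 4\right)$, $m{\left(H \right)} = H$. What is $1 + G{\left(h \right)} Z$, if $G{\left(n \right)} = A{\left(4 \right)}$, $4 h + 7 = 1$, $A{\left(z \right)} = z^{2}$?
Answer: $-511$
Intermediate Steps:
$h = - \frac{3}{2}$ ($h = - \frac{7}{4} + \frac{1}{4} \cdot 1 = - \frac{7}{4} + \frac{1}{4} = - \frac{3}{2} \approx -1.5$)
$G{\left(n \right)} = 16$ ($G{\left(n \right)} = 4^{2} = 16$)
$Z = -32$ ($Z = \left(\left(1 - 4\right) - 5\right) \left(1 \cdot 0 \left(-4\right) + 4\right) = \left(-3 - 5\right) \left(0 \left(-4\right) + 4\right) = - 8 \left(0 + 4\right) = \left(-8\right) 4 = -32$)
$1 + G{\left(h \right)} Z = 1 + 16 \left(-32\right) = 1 - 512 = -511$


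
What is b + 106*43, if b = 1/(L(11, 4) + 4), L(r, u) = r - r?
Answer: 18233/4 ≈ 4558.3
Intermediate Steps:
L(r, u) = 0
b = ¼ (b = 1/(0 + 4) = 1/4 = ¼ ≈ 0.25000)
b + 106*43 = ¼ + 106*43 = ¼ + 4558 = 18233/4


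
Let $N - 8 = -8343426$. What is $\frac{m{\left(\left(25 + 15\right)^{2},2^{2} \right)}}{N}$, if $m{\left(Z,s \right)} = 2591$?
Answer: $- \frac{2591}{8343418} \approx -0.00031054$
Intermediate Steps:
$N = -8343418$ ($N = 8 - 8343426 = -8343418$)
$\frac{m{\left(\left(25 + 15\right)^{2},2^{2} \right)}}{N} = \frac{2591}{-8343418} = 2591 \left(- \frac{1}{8343418}\right) = - \frac{2591}{8343418}$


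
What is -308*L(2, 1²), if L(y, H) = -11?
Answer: 3388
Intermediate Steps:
-308*L(2, 1²) = -308*(-11) = 3388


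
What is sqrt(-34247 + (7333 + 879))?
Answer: I*sqrt(26035) ≈ 161.35*I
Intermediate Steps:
sqrt(-34247 + (7333 + 879)) = sqrt(-34247 + 8212) = sqrt(-26035) = I*sqrt(26035)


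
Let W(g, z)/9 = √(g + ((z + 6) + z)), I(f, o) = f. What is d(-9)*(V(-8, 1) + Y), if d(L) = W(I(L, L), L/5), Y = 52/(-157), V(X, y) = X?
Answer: -11772*I*√165/785 ≈ -192.63*I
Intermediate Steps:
Y = -52/157 (Y = 52*(-1/157) = -52/157 ≈ -0.33121)
W(g, z) = 9*√(6 + g + 2*z) (W(g, z) = 9*√(g + ((z + 6) + z)) = 9*√(g + ((6 + z) + z)) = 9*√(g + (6 + 2*z)) = 9*√(6 + g + 2*z))
d(L) = 9*√(6 + 7*L/5) (d(L) = 9*√(6 + L + 2*(L/5)) = 9*√(6 + L + 2*L/5) = 9*√(6 + 7*L/5))
d(-9)*(V(-8, 1) + Y) = (9*√(150 + 35*(-9))/5)*(-8 - 52/157) = (9*√(150 - 315)/5)*(-1308/157) = (9*√(-165)/5)*(-1308/157) = (9*(I*√165)/5)*(-1308/157) = (9*I*√165/5)*(-1308/157) = -11772*I*√165/785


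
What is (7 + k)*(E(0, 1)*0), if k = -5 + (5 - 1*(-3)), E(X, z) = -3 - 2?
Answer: 0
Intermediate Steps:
E(X, z) = -5
k = 3 (k = -5 + (5 + 3) = -5 + 8 = 3)
(7 + k)*(E(0, 1)*0) = (7 + 3)*(-5*0) = 10*0 = 0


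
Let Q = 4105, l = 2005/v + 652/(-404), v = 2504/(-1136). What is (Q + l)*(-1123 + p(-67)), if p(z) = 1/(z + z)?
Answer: -7596730659594/2118071 ≈ -3.5866e+6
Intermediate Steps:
p(z) = 1/(2*z)
v = -313/142 (v = 2504*(-1/1136) = -313/142 ≈ -2.2042)
l = -28806729/31613 (l = 2005/(-313/142) + 652/(-404) = 2005*(-142/313) + 652*(-1/404) = -284710/313 - 163/101 = -28806729/31613 ≈ -911.23)
(Q + l)*(-1123 + p(-67)) = (4105 - 28806729/31613)*(-1123 + (½)/(-67)) = 100964636*(-1123 + (½)*(-1/67))/31613 = 100964636*(-1123 - 1/134)/31613 = (100964636/31613)*(-150483/134) = -7596730659594/2118071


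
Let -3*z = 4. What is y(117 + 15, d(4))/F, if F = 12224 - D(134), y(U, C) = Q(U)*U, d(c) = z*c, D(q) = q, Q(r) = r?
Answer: 2904/2015 ≈ 1.4412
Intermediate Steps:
z = -4/3 (z = -1/3*4 = -4/3 ≈ -1.3333)
d(c) = -4*c/3
y(U, C) = U**2 (y(U, C) = U*U = U**2)
F = 12090 (F = 12224 - 1*134 = 12224 - 134 = 12090)
y(117 + 15, d(4))/F = (117 + 15)**2/12090 = 132**2*(1/12090) = 17424*(1/12090) = 2904/2015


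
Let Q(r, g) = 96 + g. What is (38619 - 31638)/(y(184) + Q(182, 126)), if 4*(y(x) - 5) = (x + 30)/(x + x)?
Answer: 5138016/167179 ≈ 30.734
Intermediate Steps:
y(x) = 5 + (30 + x)/(8*x) (y(x) = 5 + ((x + 30)/(x + x))/4 = 5 + ((30 + x)/((2*x)))/4 = 5 + ((30 + x)*(1/(2*x)))/4 = 5 + ((30 + x)/(2*x))/4 = 5 + (30 + x)/(8*x))
(38619 - 31638)/(y(184) + Q(182, 126)) = (38619 - 31638)/((⅛)*(30 + 41*184)/184 + (96 + 126)) = 6981/((⅛)*(1/184)*(30 + 7544) + 222) = 6981/((⅛)*(1/184)*7574 + 222) = 6981/(3787/736 + 222) = 6981/(167179/736) = 6981*(736/167179) = 5138016/167179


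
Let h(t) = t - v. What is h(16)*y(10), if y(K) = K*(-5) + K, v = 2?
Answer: -560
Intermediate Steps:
y(K) = -4*K (y(K) = -5*K + K = -4*K)
h(t) = -2 + t (h(t) = t - 1*2 = t - 2 = -2 + t)
h(16)*y(10) = (-2 + 16)*(-4*10) = 14*(-40) = -560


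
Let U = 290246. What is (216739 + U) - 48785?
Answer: 458200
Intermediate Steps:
(216739 + U) - 48785 = (216739 + 290246) - 48785 = 506985 - 48785 = 458200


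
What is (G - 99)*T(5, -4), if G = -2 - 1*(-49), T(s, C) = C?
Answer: 208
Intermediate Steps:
G = 47 (G = -2 + 49 = 47)
(G - 99)*T(5, -4) = (47 - 99)*(-4) = -52*(-4) = 208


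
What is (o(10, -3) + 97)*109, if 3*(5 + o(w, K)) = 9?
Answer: 10355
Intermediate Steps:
o(w, K) = -2 (o(w, K) = -5 + (1/3)*9 = -5 + 3 = -2)
(o(10, -3) + 97)*109 = (-2 + 97)*109 = 95*109 = 10355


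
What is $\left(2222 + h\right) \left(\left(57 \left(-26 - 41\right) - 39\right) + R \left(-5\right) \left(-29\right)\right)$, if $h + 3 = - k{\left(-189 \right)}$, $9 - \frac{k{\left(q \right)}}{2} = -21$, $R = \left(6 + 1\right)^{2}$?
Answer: $7010273$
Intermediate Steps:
$R = 49$ ($R = 7^{2} = 49$)
$k{\left(q \right)} = 60$ ($k{\left(q \right)} = 18 - -42 = 18 + 42 = 60$)
$h = -63$ ($h = -3 - 60 = -63$)
$\left(2222 + h\right) \left(\left(57 \left(-26 - 41\right) - 39\right) + R \left(-5\right) \left(-29\right)\right) = \left(2222 - 63\right) \left(\left(57 \left(-26 - 41\right) - 39\right) + 49 \left(-5\right) \left(-29\right)\right) = 2159 \left(\left(57 \left(-67\right) - 39\right) - -7105\right) = 2159 \left(\left(-3819 - 39\right) + 7105\right) = 2159 \left(-3858 + 7105\right) = 2159 \cdot 3247 = 7010273$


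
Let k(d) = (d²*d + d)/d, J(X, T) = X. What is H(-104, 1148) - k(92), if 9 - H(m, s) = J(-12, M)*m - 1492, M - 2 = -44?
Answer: -8212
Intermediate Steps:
M = -42 (M = 2 - 44 = -42)
H(m, s) = 1501 + 12*m (H(m, s) = 9 - (-12*m - 1492) = 9 - (-1492 - 12*m) = 9 + (1492 + 12*m) = 1501 + 12*m)
k(d) = (d + d³)/d (k(d) = (d³ + d)/d = (d + d³)/d)
H(-104, 1148) - k(92) = (1501 + 12*(-104)) - (1 + 92²) = (1501 - 1248) - (1 + 8464) = 253 - 1*8465 = 253 - 8465 = -8212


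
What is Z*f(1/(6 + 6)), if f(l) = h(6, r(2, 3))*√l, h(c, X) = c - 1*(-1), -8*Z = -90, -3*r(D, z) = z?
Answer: 105*√3/8 ≈ 22.733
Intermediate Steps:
r(D, z) = -z/3
Z = 45/4 (Z = -⅛*(-90) = 45/4 ≈ 11.250)
h(c, X) = 1 + c (h(c, X) = c + 1 = 1 + c)
f(l) = 7*√l (f(l) = (1 + 6)*√l = 7*√l)
Z*f(1/(6 + 6)) = 45*(7*√(1/(6 + 6)))/4 = 45*(7*√(1/12))/4 = 45*(7*(√3/6))/4 = 45*(7*√3/6)/4 = 105*√3/8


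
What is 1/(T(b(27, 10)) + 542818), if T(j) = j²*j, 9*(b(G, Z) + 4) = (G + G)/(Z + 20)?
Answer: 125/67845391 ≈ 1.8424e-6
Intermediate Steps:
b(G, Z) = -4 + 2*G/(9*(20 + Z)) (b(G, Z) = -4 + ((G + G)/(Z + 20))/9 = -4 + ((2*G)/(20 + Z))/9 = -4 + (2*G/(20 + Z))/9 = -4 + 2*G/(9*(20 + Z)))
T(j) = j³
1/(T(b(27, 10)) + 542818) = 1/((2*(-360 + 27 - 18*10)/(9*(20 + 10)))³ + 542818) = 1/(((2/9)*(-360 + 27 - 180)/30)³ + 542818) = 1/(((2/9)*(1/30)*(-513))³ + 542818) = 1/((-19/5)³ + 542818) = 1/(-6859/125 + 542818) = 1/(67845391/125) = 125/67845391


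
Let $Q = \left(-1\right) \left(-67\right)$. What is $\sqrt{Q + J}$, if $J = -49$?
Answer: $3 \sqrt{2} \approx 4.2426$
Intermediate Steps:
$Q = 67$
$\sqrt{Q + J} = \sqrt{67 - 49} = \sqrt{18} = 3 \sqrt{2}$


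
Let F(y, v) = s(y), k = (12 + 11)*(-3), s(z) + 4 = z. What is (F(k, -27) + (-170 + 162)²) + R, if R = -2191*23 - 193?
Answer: -50595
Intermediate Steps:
R = -50586 (R = -313*161 - 193 = -50393 - 193 = -50586)
s(z) = -4 + z
k = -69 (k = 23*(-3) = -69)
F(y, v) = -4 + y
(F(k, -27) + (-170 + 162)²) + R = ((-4 - 69) + (-170 + 162)²) - 50586 = (-73 + (-8)²) - 50586 = (-73 + 64) - 50586 = -9 - 50586 = -50595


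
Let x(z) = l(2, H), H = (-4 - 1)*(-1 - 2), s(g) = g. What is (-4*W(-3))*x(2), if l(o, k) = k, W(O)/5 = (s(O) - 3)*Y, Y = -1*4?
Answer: -7200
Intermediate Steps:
Y = -4
W(O) = 60 - 20*O (W(O) = 5*((O - 3)*(-4)) = 5*((-3 + O)*(-4)) = 5*(12 - 4*O) = 60 - 20*O)
H = 15 (H = -5*(-3) = 15)
x(z) = 15
(-4*W(-3))*x(2) = -4*(60 - 20*(-3))*15 = -4*(60 + 60)*15 = -4*120*15 = -480*15 = -7200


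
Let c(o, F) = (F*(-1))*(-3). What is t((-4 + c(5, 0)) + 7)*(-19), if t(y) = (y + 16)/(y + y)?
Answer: -361/6 ≈ -60.167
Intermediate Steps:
c(o, F) = 3*F (c(o, F) = -F*(-3) = 3*F)
t(y) = (16 + y)/(2*y) (t(y) = (16 + y)/((2*y)) = (16 + y)*(1/(2*y)) = (16 + y)/(2*y))
t((-4 + c(5, 0)) + 7)*(-19) = ((16 + ((-4 + 3*0) + 7))/(2*((-4 + 3*0) + 7)))*(-19) = ((16 + ((-4 + 0) + 7))/(2*((-4 + 0) + 7)))*(-19) = ((16 + (-4 + 7))/(2*(-4 + 7)))*(-19) = ((1/2)*(16 + 3)/3)*(-19) = ((1/2)*(1/3)*19)*(-19) = (19/6)*(-19) = -361/6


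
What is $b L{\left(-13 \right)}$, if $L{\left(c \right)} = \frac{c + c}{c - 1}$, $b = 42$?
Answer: $78$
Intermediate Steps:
$L{\left(c \right)} = \frac{2 c}{-1 + c}$
$b L{\left(-13 \right)} = 42 \cdot 2 \left(-13\right) \frac{1}{-1 - 13} = 42 \cdot 2 \left(-13\right) \frac{1}{-14} = 42 \cdot 2 \left(-13\right) \left(- \frac{1}{14}\right) = 42 \cdot \frac{13}{7} = 78$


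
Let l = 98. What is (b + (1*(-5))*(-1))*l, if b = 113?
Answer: 11564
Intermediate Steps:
(b + (1*(-5))*(-1))*l = (113 + (1*(-5))*(-1))*98 = (113 - 5*(-1))*98 = (113 + 5)*98 = 118*98 = 11564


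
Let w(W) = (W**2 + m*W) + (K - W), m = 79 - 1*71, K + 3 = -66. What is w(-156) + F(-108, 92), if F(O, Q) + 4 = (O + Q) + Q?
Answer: 23247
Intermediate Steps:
K = -69 (K = -3 - 66 = -69)
m = 8 (m = 79 - 71 = 8)
F(O, Q) = -4 + O + 2*Q (F(O, Q) = -4 + ((O + Q) + Q) = -4 + (O + 2*Q) = -4 + O + 2*Q)
w(W) = -69 + W**2 + 7*W (w(W) = (W**2 + 8*W) + (-69 - W) = -69 + W**2 + 7*W)
w(-156) + F(-108, 92) = (-69 + (-156)**2 + 7*(-156)) + (-4 - 108 + 2*92) = (-69 + 24336 - 1092) + (-4 - 108 + 184) = 23175 + 72 = 23247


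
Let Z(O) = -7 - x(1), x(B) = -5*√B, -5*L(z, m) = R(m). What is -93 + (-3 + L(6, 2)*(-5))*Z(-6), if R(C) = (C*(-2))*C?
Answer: -71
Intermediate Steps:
R(C) = -2*C² (R(C) = (-2*C)*C = -2*C²)
L(z, m) = 2*m²/5 (L(z, m) = -(-2)*m²/5 = 2*m²/5)
Z(O) = -2 (Z(O) = -7 - (-5)*√1 = -7 - (-5) = -7 - 1*(-5) = -7 + 5 = -2)
-93 + (-3 + L(6, 2)*(-5))*Z(-6) = -93 + (-3 + ((⅖)*2²)*(-5))*(-2) = -93 + (-3 + ((⅖)*4)*(-5))*(-2) = -93 + (-3 + (8/5)*(-5))*(-2) = -93 + (-3 - 8)*(-2) = -93 - 11*(-2) = -93 + 22 = -71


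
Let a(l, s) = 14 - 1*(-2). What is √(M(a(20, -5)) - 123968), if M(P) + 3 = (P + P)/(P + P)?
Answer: 7*I*√2530 ≈ 352.09*I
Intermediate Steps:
a(l, s) = 16 (a(l, s) = 14 + 2 = 16)
M(P) = -2 (M(P) = -3 + (P + P)/(P + P) = -3 + (2*P)/((2*P)) = -3 + (2*P)*(1/(2*P)) = -3 + 1 = -2)
√(M(a(20, -5)) - 123968) = √(-2 - 123968) = √(-123970) = 7*I*√2530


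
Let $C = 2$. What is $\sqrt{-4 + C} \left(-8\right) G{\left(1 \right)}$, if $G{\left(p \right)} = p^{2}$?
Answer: $- 8 i \sqrt{2} \approx - 11.314 i$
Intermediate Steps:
$\sqrt{-4 + C} \left(-8\right) G{\left(1 \right)} = \sqrt{-4 + 2} \left(-8\right) 1^{2} = \sqrt{-2} \left(-8\right) 1 = i \sqrt{2} \left(-8\right) 1 = - 8 i \sqrt{2} \cdot 1 = - 8 i \sqrt{2}$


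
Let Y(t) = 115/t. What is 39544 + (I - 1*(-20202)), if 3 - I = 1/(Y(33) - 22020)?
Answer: 43410337238/726545 ≈ 59749.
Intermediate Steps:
I = 2179668/726545 (I = 3 - 1/(115/33 - 22020) = 3 - 1/(-726545/33) = 3 - 1*(-33/726545) = 3 + 33/726545 = 2179668/726545 ≈ 3.0000)
39544 + (I - 1*(-20202)) = 39544 + (2179668/726545 - 1*(-20202)) = 39544 + (2179668/726545 + 20202) = 39544 + 14679841758/726545 = 43410337238/726545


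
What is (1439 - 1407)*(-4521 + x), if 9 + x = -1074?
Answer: -179328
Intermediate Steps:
x = -1083 (x = -9 - 1074 = -1083)
(1439 - 1407)*(-4521 + x) = (1439 - 1407)*(-4521 - 1083) = 32*(-5604) = -179328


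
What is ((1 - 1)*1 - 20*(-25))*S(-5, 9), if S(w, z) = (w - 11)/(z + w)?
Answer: -2000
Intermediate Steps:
S(w, z) = (-11 + w)/(w + z)
((1 - 1)*1 - 20*(-25))*S(-5, 9) = ((1 - 1)*1 - 20*(-25))*((-11 - 5)/(-5 + 9)) = (0*1 + 500)*(-16/4) = (0 + 500)*((¼)*(-16)) = 500*(-4) = -2000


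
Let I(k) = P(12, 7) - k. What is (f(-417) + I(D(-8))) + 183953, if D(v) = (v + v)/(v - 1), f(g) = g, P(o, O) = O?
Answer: 1651871/9 ≈ 1.8354e+5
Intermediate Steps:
D(v) = 2*v/(-1 + v) (D(v) = (2*v)/(-1 + v) = 2*v/(-1 + v))
I(k) = 7 - k
(f(-417) + I(D(-8))) + 183953 = (-417 + (7 - 2*(-8)/(-1 - 8))) + 183953 = (-417 + (7 - 2*(-8)/(-9))) + 183953 = (-417 + (7 - 2*(-8)*(-1)/9)) + 183953 = (-417 + (7 - 1*16/9)) + 183953 = (-417 + (7 - 16/9)) + 183953 = (-417 + 47/9) + 183953 = -3706/9 + 183953 = 1651871/9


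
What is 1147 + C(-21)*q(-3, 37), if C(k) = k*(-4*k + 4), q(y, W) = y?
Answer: 6691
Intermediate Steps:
C(k) = k*(4 - 4*k)
1147 + C(-21)*q(-3, 37) = 1147 + (4*(-21)*(1 - 1*(-21)))*(-3) = 1147 + (4*(-21)*(1 + 21))*(-3) = 1147 + (4*(-21)*22)*(-3) = 1147 - 1848*(-3) = 1147 + 5544 = 6691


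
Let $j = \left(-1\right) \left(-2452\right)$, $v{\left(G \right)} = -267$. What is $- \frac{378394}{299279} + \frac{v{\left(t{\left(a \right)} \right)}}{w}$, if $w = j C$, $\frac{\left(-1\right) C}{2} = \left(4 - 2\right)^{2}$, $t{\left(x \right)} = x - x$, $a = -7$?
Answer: $- \frac{7342669211}{5870656864} \approx -1.2507$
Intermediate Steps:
$t{\left(x \right)} = 0$
$C = -8$ ($C = - 2 \left(4 - 2\right)^{2} = - 2 \cdot 2^{2} = \left(-2\right) 4 = -8$)
$j = 2452$
$w = -19616$ ($w = 2452 \left(-8\right) = -19616$)
$- \frac{378394}{299279} + \frac{v{\left(t{\left(a \right)} \right)}}{w} = - \frac{378394}{299279} - \frac{267}{-19616} = \left(-378394\right) \frac{1}{299279} - - \frac{267}{19616} = - \frac{378394}{299279} + \frac{267}{19616} = - \frac{7342669211}{5870656864}$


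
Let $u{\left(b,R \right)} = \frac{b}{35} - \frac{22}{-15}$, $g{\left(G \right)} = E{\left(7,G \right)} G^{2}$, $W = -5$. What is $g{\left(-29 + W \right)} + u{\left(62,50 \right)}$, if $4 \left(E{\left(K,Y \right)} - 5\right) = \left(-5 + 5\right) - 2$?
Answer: $\frac{109310}{21} \approx 5205.2$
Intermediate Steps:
$E{\left(K,Y \right)} = \frac{9}{2}$ ($E{\left(K,Y \right)} = 5 + \frac{\left(-5 + 5\right) - 2}{4} = 5 + \frac{0 - 2}{4} = 5 + \frac{1}{4} \left(-2\right) = 5 - \frac{1}{2} = \frac{9}{2}$)
$g{\left(G \right)} = \frac{9 G^{2}}{2}$
$u{\left(b,R \right)} = \frac{22}{15} + \frac{b}{35}$ ($u{\left(b,R \right)} = b \frac{1}{35} - - \frac{22}{15} = \frac{b}{35} + \frac{22}{15} = \frac{22}{15} + \frac{b}{35}$)
$g{\left(-29 + W \right)} + u{\left(62,50 \right)} = \frac{9 \left(-29 - 5\right)^{2}}{2} + \left(\frac{22}{15} + \frac{1}{35} \cdot 62\right) = \frac{9 \left(-34\right)^{2}}{2} + \left(\frac{22}{15} + \frac{62}{35}\right) = \frac{9}{2} \cdot 1156 + \frac{68}{21} = 5202 + \frac{68}{21} = \frac{109310}{21}$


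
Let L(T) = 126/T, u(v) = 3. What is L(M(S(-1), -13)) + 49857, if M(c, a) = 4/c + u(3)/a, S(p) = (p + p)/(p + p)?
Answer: 349233/7 ≈ 49890.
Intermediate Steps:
S(p) = 1 (S(p) = (2*p)/((2*p)) = (2*p)*(1/(2*p)) = 1)
M(c, a) = 3/a + 4/c (M(c, a) = 4/c + 3/a = 3/a + 4/c)
L(M(S(-1), -13)) + 49857 = 126/(3/(-13) + 4/1) + 49857 = 126/(3*(-1/13) + 4*1) + 49857 = 126/(-3/13 + 4) + 49857 = 126/(49/13) + 49857 = 126*(13/49) + 49857 = 234/7 + 49857 = 349233/7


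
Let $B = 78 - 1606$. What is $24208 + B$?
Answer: $22680$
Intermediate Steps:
$B = -1528$ ($B = 78 - 1606 = -1528$)
$24208 + B = 24208 - 1528 = 22680$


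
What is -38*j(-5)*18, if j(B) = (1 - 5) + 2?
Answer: 1368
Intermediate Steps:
j(B) = -2 (j(B) = -4 + 2 = -2)
-38*j(-5)*18 = -38*(-2)*18 = 76*18 = 1368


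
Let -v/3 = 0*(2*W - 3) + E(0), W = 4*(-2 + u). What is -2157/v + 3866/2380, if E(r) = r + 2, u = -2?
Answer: 214869/595 ≈ 361.12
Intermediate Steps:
E(r) = 2 + r
W = -16 (W = 4*(-2 - 2) = 4*(-4) = -16)
v = -6 (v = -3*(0*(2*(-16) - 3) + (2 + 0)) = -3*(0*(-32 - 3) + 2) = -3*(0*(-35) + 2) = -3*(0 + 2) = -3*2 = -6)
-2157/v + 3866/2380 = -2157/(-6) + 3866/2380 = -2157*(-⅙) + 3866*(1/2380) = 719/2 + 1933/1190 = 214869/595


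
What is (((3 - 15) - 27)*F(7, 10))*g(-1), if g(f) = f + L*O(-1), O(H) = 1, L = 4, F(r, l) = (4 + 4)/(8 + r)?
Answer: -312/5 ≈ -62.400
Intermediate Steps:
F(r, l) = 8/(8 + r)
g(f) = 4 + f (g(f) = f + 4*1 = f + 4 = 4 + f)
(((3 - 15) - 27)*F(7, 10))*g(-1) = (((3 - 15) - 27)*(8/(8 + 7)))*(4 - 1) = ((-12 - 27)*(8/15))*3 = -312/15*3 = -39*8/15*3 = -104/5*3 = -312/5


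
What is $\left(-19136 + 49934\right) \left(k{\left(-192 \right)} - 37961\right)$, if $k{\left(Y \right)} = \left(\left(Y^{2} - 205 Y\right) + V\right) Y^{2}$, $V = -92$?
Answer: $86434343295426$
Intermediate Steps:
$k{\left(Y \right)} = Y^{2} \left(-92 + Y^{2} - 205 Y\right)$ ($k{\left(Y \right)} = \left(\left(Y^{2} - 205 Y\right) - 92\right) Y^{2} = \left(-92 + Y^{2} - 205 Y\right) Y^{2} = Y^{2} \left(-92 + Y^{2} - 205 Y\right)$)
$\left(-19136 + 49934\right) \left(k{\left(-192 \right)} - 37961\right) = \left(-19136 + 49934\right) \left(\left(-192\right)^{2} \left(-92 + \left(-192\right)^{2} - -39360\right) - 37961\right) = 30798 \left(36864 \left(-92 + 36864 + 39360\right) - 37961\right) = 30798 \left(36864 \cdot 76132 - 37961\right) = 30798 \left(2806530048 - 37961\right) = 30798 \cdot 2806492087 = 86434343295426$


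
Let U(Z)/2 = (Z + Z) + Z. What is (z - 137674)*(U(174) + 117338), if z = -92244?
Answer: -27218152676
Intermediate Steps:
U(Z) = 6*Z (U(Z) = 2*((Z + Z) + Z) = 2*(2*Z + Z) = 2*(3*Z) = 6*Z)
(z - 137674)*(U(174) + 117338) = (-92244 - 137674)*(6*174 + 117338) = -229918*(1044 + 117338) = -229918*118382 = -27218152676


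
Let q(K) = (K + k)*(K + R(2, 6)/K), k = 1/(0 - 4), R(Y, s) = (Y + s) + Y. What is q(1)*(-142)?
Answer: -2343/2 ≈ -1171.5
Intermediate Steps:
R(Y, s) = s + 2*Y
k = -¼ (k = 1/(-4) = -¼ ≈ -0.25000)
q(K) = (-¼ + K)*(K + 10/K) (q(K) = (K - ¼)*(K + (6 + 2*2)/K) = (-¼ + K)*(K + (6 + 4)/K) = (-¼ + K)*(K + 10/K))
q(1)*(-142) = (10 + 1² - 5/2/1 - ¼*1)*(-142) = (10 + 1 - 5/2*1 - ¼)*(-142) = (10 + 1 - 5/2 - ¼)*(-142) = (33/4)*(-142) = -2343/2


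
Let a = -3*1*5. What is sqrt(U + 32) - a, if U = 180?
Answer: 15 + 2*sqrt(53) ≈ 29.560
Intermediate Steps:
a = -15 (a = -3*5 = -15)
sqrt(U + 32) - a = sqrt(180 + 32) - 1*(-15) = sqrt(212) + 15 = 2*sqrt(53) + 15 = 15 + 2*sqrt(53)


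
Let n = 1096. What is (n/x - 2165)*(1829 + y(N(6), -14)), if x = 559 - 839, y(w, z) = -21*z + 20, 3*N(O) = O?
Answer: -162679416/35 ≈ -4.6480e+6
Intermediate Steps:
N(O) = O/3
y(w, z) = 20 - 21*z
x = -280
(n/x - 2165)*(1829 + y(N(6), -14)) = (1096/(-280) - 2165)*(1829 + (20 - 21*(-14))) = (1096*(-1/280) - 2165)*(1829 + (20 + 294)) = (-137/35 - 2165)*(1829 + 314) = -75912/35*2143 = -162679416/35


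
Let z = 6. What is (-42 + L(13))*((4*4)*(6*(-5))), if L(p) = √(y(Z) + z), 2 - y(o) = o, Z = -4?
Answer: 20160 - 960*√3 ≈ 18497.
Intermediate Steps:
y(o) = 2 - o
L(p) = 2*√3 (L(p) = √((2 - 1*(-4)) + 6) = √((2 + 4) + 6) = √(6 + 6) = √12 = 2*√3)
(-42 + L(13))*((4*4)*(6*(-5))) = (-42 + 2*√3)*((4*4)*(6*(-5))) = (-42 + 2*√3)*(16*(-30)) = (-42 + 2*√3)*(-480) = 20160 - 960*√3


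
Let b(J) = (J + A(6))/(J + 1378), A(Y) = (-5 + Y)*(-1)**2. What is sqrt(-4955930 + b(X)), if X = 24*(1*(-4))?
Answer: I*sqrt(8145190019110)/1282 ≈ 2226.2*I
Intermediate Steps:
A(Y) = -5 + Y (A(Y) = (-5 + Y)*1 = -5 + Y)
X = -96 (X = 24*(-4) = -96)
b(J) = (1 + J)/(1378 + J) (b(J) = (J + (-5 + 6))/(J + 1378) = (J + 1)/(1378 + J) = (1 + J)/(1378 + J))
sqrt(-4955930 + b(X)) = sqrt(-4955930 + (1 - 96)/(1378 - 96)) = sqrt(-4955930 - 95/1282) = sqrt(-6353502355/1282) = I*sqrt(8145190019110)/1282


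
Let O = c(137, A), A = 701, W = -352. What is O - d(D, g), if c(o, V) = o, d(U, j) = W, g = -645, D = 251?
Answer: 489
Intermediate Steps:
d(U, j) = -352
O = 137
O - d(D, g) = 137 - 1*(-352) = 137 + 352 = 489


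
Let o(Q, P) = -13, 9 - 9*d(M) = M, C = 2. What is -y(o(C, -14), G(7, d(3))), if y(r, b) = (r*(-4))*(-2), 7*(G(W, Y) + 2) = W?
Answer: 104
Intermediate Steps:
d(M) = 1 - M/9
G(W, Y) = -2 + W/7
y(r, b) = 8*r (y(r, b) = -4*r*(-2) = 8*r)
-y(o(C, -14), G(7, d(3))) = -8*(-13) = -1*(-104) = 104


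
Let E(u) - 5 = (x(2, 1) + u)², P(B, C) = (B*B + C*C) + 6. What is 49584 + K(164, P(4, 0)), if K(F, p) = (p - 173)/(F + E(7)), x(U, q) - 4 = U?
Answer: 16759241/338 ≈ 49584.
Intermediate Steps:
x(U, q) = 4 + U
P(B, C) = 6 + B² + C² (P(B, C) = (B² + C²) + 6 = 6 + B² + C²)
E(u) = 5 + (6 + u)² (E(u) = 5 + ((4 + 2) + u)² = 5 + (6 + u)²)
K(F, p) = (-173 + p)/(174 + F) (K(F, p) = (p - 173)/(F + (5 + (6 + 7)²)) = (-173 + p)/(F + (5 + 13²)) = (-173 + p)/(F + (5 + 169)) = (-173 + p)/(F + 174) = (-173 + p)/(174 + F))
49584 + K(164, P(4, 0)) = 49584 + (-173 + (6 + 4² + 0²))/(174 + 164) = 49584 + (-173 + (6 + 16 + 0))/338 = 49584 + (-173 + 22)/338 = 49584 + (1/338)*(-151) = 49584 - 151/338 = 16759241/338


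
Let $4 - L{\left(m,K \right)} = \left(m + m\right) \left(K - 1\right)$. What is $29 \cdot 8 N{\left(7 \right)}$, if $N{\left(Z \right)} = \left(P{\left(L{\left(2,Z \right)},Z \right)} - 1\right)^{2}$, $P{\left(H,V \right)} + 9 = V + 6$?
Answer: $2088$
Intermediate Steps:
$L{\left(m,K \right)} = 4 - 2 m \left(-1 + K\right)$ ($L{\left(m,K \right)} = 4 - \left(m + m\right) \left(K - 1\right) = 4 - 2 m \left(-1 + K\right)$)
$P{\left(H,V \right)} = -3 + V$ ($P{\left(H,V \right)} = -9 + \left(V + 6\right) = -9 + \left(6 + V\right) = -3 + V$)
$N{\left(Z \right)} = \left(-4 + Z\right)^{2}$ ($N{\left(Z \right)} = \left(\left(-3 + Z\right) - 1\right)^{2} = \left(-4 + Z\right)^{2}$)
$29 \cdot 8 N{\left(7 \right)} = 29 \cdot 8 \left(-4 + 7\right)^{2} = 232 \cdot 3^{2} = 232 \cdot 9 = 2088$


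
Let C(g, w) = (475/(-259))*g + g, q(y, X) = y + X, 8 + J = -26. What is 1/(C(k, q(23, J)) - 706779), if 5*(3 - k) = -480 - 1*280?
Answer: -259/183089241 ≈ -1.4146e-6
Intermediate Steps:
J = -34 (J = -8 - 26 = -34)
k = 155 (k = 3 - (-480 - 1*280)/5 = 3 - (-480 - 280)/5 = 3 - ⅕*(-760) = 3 + 152 = 155)
q(y, X) = X + y
C(g, w) = -216*g/259 (C(g, w) = (475*(-1/259))*g + g = -475*g/259 + g = -216*g/259)
1/(C(k, q(23, J)) - 706779) = 1/(-216/259*155 - 706779) = 1/(-33480/259 - 706779) = 1/(-183089241/259) = -259/183089241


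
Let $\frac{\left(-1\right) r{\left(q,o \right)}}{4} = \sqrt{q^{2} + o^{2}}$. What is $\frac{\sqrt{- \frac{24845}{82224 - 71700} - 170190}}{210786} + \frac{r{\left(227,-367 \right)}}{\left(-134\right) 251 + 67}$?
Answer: $\frac{4 \sqrt{186218}}{33567} + \frac{i \sqrt{4712395689555}}{1109155932} \approx 0.051423 + 0.0019572 i$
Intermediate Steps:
$r{\left(q,o \right)} = - 4 \sqrt{o^{2} + q^{2}}$ ($r{\left(q,o \right)} = - 4 \sqrt{q^{2} + o^{2}} = - 4 \sqrt{o^{2} + q^{2}}$)
$\frac{\sqrt{- \frac{24845}{82224 - 71700} - 170190}}{210786} + \frac{r{\left(227,-367 \right)}}{\left(-134\right) 251 + 67} = \frac{\sqrt{- \frac{24845}{82224 - 71700} - 170190}}{210786} + \frac{\left(-4\right) \sqrt{\left(-367\right)^{2} + 227^{2}}}{\left(-134\right) 251 + 67} = \sqrt{- \frac{24845}{82224 - 71700} - 170190} \cdot \frac{1}{210786} + \frac{\left(-4\right) \sqrt{134689 + 51529}}{-33634 + 67} = \sqrt{- \frac{24845}{10524} - 170190} \cdot \frac{1}{210786} + \frac{\left(-4\right) \sqrt{186218}}{-33567} = \sqrt{\left(-24845\right) \frac{1}{10524} - 170190} \cdot \frac{1}{210786} + - 4 \sqrt{186218} \left(- \frac{1}{33567}\right) = \sqrt{- \frac{24845}{10524} - 170190} \cdot \frac{1}{210786} + \frac{4 \sqrt{186218}}{33567} = \sqrt{- \frac{1791104405}{10524}} \cdot \frac{1}{210786} + \frac{4 \sqrt{186218}}{33567} = \frac{i \sqrt{4712395689555}}{5262} \cdot \frac{1}{210786} + \frac{4 \sqrt{186218}}{33567} = \frac{i \sqrt{4712395689555}}{1109155932} + \frac{4 \sqrt{186218}}{33567} = \frac{4 \sqrt{186218}}{33567} + \frac{i \sqrt{4712395689555}}{1109155932}$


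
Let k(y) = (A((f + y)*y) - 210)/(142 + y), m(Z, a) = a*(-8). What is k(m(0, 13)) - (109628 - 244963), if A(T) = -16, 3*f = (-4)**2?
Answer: 2571252/19 ≈ 1.3533e+5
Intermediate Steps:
f = 16/3 (f = (1/3)*(-4)**2 = (1/3)*16 = 16/3 ≈ 5.3333)
m(Z, a) = -8*a
k(y) = -226/(142 + y) (k(y) = (-16 - 210)/(142 + y) = -226/(142 + y))
k(m(0, 13)) - (109628 - 244963) = -226/(142 - 8*13) - (109628 - 244963) = -226/(142 - 104) - 1*(-135335) = -226/38 + 135335 = -226*1/38 + 135335 = -113/19 + 135335 = 2571252/19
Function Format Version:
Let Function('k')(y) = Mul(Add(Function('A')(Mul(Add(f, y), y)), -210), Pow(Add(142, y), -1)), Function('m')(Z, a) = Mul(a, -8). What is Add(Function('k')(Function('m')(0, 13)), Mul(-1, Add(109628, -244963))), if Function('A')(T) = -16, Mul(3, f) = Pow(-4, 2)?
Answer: Rational(2571252, 19) ≈ 1.3533e+5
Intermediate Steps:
f = Rational(16, 3) (f = Mul(Rational(1, 3), Pow(-4, 2)) = Mul(Rational(1, 3), 16) = Rational(16, 3) ≈ 5.3333)
Function('m')(Z, a) = Mul(-8, a)
Function('k')(y) = Mul(-226, Pow(Add(142, y), -1)) (Function('k')(y) = Mul(Add(-16, -210), Pow(Add(142, y), -1)) = Mul(-226, Pow(Add(142, y), -1)))
Add(Function('k')(Function('m')(0, 13)), Mul(-1, Add(109628, -244963))) = Add(Mul(-226, Pow(Add(142, Mul(-8, 13)), -1)), Mul(-1, Add(109628, -244963))) = Add(Mul(-226, Pow(Add(142, -104), -1)), Mul(-1, -135335)) = Add(Mul(-226, Pow(38, -1)), 135335) = Add(Mul(-226, Rational(1, 38)), 135335) = Add(Rational(-113, 19), 135335) = Rational(2571252, 19)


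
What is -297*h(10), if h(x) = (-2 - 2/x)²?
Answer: -35937/25 ≈ -1437.5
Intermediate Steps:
-297*h(10) = -1188*(1 + 10)²/10² = -1188*11²/100 = -1188*121/100 = -297*121/25 = -35937/25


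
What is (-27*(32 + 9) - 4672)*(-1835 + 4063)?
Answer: -12875612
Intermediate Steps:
(-27*(32 + 9) - 4672)*(-1835 + 4063) = (-27*41 - 4672)*2228 = (-1107 - 4672)*2228 = -5779*2228 = -12875612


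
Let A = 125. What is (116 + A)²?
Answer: 58081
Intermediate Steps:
(116 + A)² = (116 + 125)² = 241² = 58081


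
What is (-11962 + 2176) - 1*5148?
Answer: -14934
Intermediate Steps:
(-11962 + 2176) - 1*5148 = -9786 - 5148 = -14934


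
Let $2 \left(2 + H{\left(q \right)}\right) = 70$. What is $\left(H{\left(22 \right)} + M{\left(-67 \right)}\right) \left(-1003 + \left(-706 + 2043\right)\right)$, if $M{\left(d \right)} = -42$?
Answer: $-3006$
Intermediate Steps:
$H{\left(q \right)} = 33$ ($H{\left(q \right)} = -2 + \frac{1}{2} \cdot 70 = -2 + 35 = 33$)
$\left(H{\left(22 \right)} + M{\left(-67 \right)}\right) \left(-1003 + \left(-706 + 2043\right)\right) = \left(33 - 42\right) \left(-1003 + \left(-706 + 2043\right)\right) = - 9 \left(-1003 + 1337\right) = \left(-9\right) 334 = -3006$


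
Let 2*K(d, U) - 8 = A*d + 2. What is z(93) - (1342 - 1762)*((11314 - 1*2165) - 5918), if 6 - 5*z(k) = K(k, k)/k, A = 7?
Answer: 252405811/186 ≈ 1.3570e+6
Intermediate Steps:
K(d, U) = 5 + 7*d/2 (K(d, U) = 4 + (7*d + 2)/2 = 4 + (2 + 7*d)/2 = 4 + (1 + 7*d/2) = 5 + 7*d/2)
z(k) = 6/5 - (5 + 7*k/2)/(5*k)
z(93) - (1342 - 1762)*((11314 - 1*2165) - 5918) = (½)*(-2 + 93)/93 - (1342 - 1762)*((11314 - 1*2165) - 5918) = (½)*(1/93)*91 - (-420)*((11314 - 2165) - 5918) = 91/186 - (-420)*(9149 - 5918) = 91/186 - (-420)*3231 = 91/186 - 1*(-1357020) = 91/186 + 1357020 = 252405811/186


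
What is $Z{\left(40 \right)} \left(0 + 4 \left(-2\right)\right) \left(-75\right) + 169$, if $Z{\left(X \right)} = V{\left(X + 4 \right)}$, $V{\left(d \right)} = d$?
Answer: $26569$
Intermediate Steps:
$Z{\left(X \right)} = 4 + X$ ($Z{\left(X \right)} = X + 4 = 4 + X$)
$Z{\left(40 \right)} \left(0 + 4 \left(-2\right)\right) \left(-75\right) + 169 = \left(4 + 40\right) \left(0 + 4 \left(-2\right)\right) \left(-75\right) + 169 = 44 \left(0 - 8\right) \left(-75\right) + 169 = 44 \left(\left(-8\right) \left(-75\right)\right) + 169 = 44 \cdot 600 + 169 = 26400 + 169 = 26569$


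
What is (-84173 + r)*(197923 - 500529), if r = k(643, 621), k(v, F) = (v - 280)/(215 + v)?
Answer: 331124648561/13 ≈ 2.5471e+10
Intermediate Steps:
k(v, F) = (-280 + v)/(215 + v)
r = 11/26 (r = (-280 + 643)/(215 + 643) = 363/858 = (1/858)*363 = 11/26 ≈ 0.42308)
(-84173 + r)*(197923 - 500529) = (-84173 + 11/26)*(197923 - 500529) = -2188487/26*(-302606) = 331124648561/13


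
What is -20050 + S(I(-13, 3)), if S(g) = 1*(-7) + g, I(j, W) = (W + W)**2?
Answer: -20021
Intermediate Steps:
I(j, W) = 4*W**2 (I(j, W) = (2*W)**2 = 4*W**2)
S(g) = -7 + g
-20050 + S(I(-13, 3)) = -20050 + (-7 + 4*3**2) = -20050 + (-7 + 4*9) = -20050 + (-7 + 36) = -20050 + 29 = -20021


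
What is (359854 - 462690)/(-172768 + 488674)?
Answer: -51418/157953 ≈ -0.32553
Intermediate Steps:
(359854 - 462690)/(-172768 + 488674) = -102836/315906 = -102836*1/315906 = -51418/157953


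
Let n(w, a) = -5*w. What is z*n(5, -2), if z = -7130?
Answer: 178250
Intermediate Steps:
z*n(5, -2) = -(-35650)*5 = -7130*(-25) = 178250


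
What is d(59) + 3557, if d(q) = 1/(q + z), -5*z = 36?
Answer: 921268/259 ≈ 3557.0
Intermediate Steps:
z = -36/5 (z = -⅕*36 = -36/5 ≈ -7.2000)
d(q) = 1/(-36/5 + q) (d(q) = 1/(q - 36/5) = 1/(-36/5 + q))
d(59) + 3557 = 5/(-36 + 5*59) + 3557 = 5/(-36 + 295) + 3557 = 5/259 + 3557 = 921268/259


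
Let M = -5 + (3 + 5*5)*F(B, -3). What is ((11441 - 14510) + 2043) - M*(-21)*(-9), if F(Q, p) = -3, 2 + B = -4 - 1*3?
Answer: 15795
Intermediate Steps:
B = -9 (B = -2 + (-4 - 1*3) = -2 + (-4 - 3) = -2 - 7 = -9)
M = -89 (M = -5 + (3 + 5*5)*(-3) = -5 + (3 + 25)*(-3) = -5 + 28*(-3) = -5 - 84 = -89)
((11441 - 14510) + 2043) - M*(-21)*(-9) = ((11441 - 14510) + 2043) - (-89*(-21))*(-9) = (-3069 + 2043) - 1869*(-9) = -1026 - 1*(-16821) = -1026 + 16821 = 15795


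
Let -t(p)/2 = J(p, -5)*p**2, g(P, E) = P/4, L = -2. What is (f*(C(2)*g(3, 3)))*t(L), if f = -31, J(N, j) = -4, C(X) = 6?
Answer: -4464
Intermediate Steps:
g(P, E) = P/4 (g(P, E) = P*(1/4) = P/4)
t(p) = 8*p**2 (t(p) = -(-8)*p**2 = 8*p**2)
(f*(C(2)*g(3, 3)))*t(L) = (-186*(1/4)*3)*(8*(-2)**2) = (-186*3/4)*(8*4) = -31*9/2*32 = -279/2*32 = -4464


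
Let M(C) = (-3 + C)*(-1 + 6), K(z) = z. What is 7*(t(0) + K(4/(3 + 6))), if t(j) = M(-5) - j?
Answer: -2492/9 ≈ -276.89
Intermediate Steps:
M(C) = -15 + 5*C (M(C) = (-3 + C)*5 = -15 + 5*C)
t(j) = -40 - j (t(j) = (-15 + 5*(-5)) - j = (-15 - 25) - j = -40 - j)
7*(t(0) + K(4/(3 + 6))) = 7*((-40 - 1*0) + 4/(3 + 6)) = 7*((-40 + 0) + 4/9) = 7*(-40 + 4*(⅑)) = 7*(-40 + 4/9) = 7*(-356/9) = -2492/9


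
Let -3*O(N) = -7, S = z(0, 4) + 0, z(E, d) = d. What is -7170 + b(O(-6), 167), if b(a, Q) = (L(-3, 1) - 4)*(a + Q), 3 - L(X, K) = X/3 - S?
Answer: -19478/3 ≈ -6492.7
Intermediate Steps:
S = 4 (S = 4 + 0 = 4)
O(N) = 7/3 (O(N) = -⅓*(-7) = 7/3)
L(X, K) = 7 - X/3 (L(X, K) = 3 - (X/3 - 1*4) = 3 - (X*(⅓) - 4) = 3 - (X/3 - 4) = 3 - (-4 + X/3) = 3 + (4 - X/3) = 7 - X/3)
b(a, Q) = 4*Q + 4*a (b(a, Q) = ((7 - ⅓*(-3)) - 4)*(a + Q) = ((7 + 1) - 4)*(Q + a) = (8 - 4)*(Q + a) = 4*(Q + a) = 4*Q + 4*a)
-7170 + b(O(-6), 167) = -7170 + (4*167 + 4*(7/3)) = -7170 + (668 + 28/3) = -7170 + 2032/3 = -19478/3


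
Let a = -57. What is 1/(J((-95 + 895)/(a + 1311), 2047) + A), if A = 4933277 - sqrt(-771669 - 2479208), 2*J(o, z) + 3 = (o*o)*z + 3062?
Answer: 3050962999255663866/15057184944735491280320557 + 618201642564*I*sqrt(3250877)/15057184944735491280320557 ≈ 2.0262e-7 + 7.4026e-11*I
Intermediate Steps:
J(o, z) = 3059/2 + z*o**2/2 (J(o, z) = -3/2 + ((o*o)*z + 3062)/2 = -3/2 + (o**2*z + 3062)/2 = -3/2 + (z*o**2 + 3062)/2 = -3/2 + (3062 + z*o**2)/2 = -3/2 + (1531 + z*o**2/2) = 3059/2 + z*o**2/2)
A = 4933277 - I*sqrt(3250877) (A = 4933277 - sqrt(-3250877) = 4933277 - I*sqrt(3250877) ≈ 4.9333e+6 - 1803.0*I)
1/(J((-95 + 895)/(a + 1311), 2047) + A) = 1/((3059/2 + (1/2)*2047*((-95 + 895)/(-57 + 1311))**2) + (4933277 - I*sqrt(3250877))) = 1/((3059/2 + (1/2)*2047*(800/1254)**2) + (4933277 - I*sqrt(3250877))) = 1/((3059/2 + (1/2)*2047*(800*(1/1254))**2) + (4933277 - I*sqrt(3250877))) = 1/((3059/2 + (1/2)*2047*(400/627)**2) + (4933277 - I*sqrt(3250877))) = 1/((3059/2 + (1/2)*2047*(160000/393129)) + (4933277 - I*sqrt(3250877))) = 1/((3059/2 + 163760000/393129) + (4933277 - I*sqrt(3250877))) = 1/(1530101611/786258 + (4933277 - I*sqrt(3250877))) = 1/(3880358609077/786258 - I*sqrt(3250877))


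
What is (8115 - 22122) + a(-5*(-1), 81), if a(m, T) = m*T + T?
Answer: -13521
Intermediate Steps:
a(m, T) = T + T*m (a(m, T) = T*m + T = T + T*m)
(8115 - 22122) + a(-5*(-1), 81) = (8115 - 22122) + 81*(1 - 5*(-1)) = -14007 + 81*(1 + 5) = -14007 + 81*6 = -14007 + 486 = -13521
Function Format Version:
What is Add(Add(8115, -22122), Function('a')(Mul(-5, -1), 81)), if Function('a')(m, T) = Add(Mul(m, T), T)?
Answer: -13521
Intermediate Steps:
Function('a')(m, T) = Add(T, Mul(T, m)) (Function('a')(m, T) = Add(Mul(T, m), T) = Add(T, Mul(T, m)))
Add(Add(8115, -22122), Function('a')(Mul(-5, -1), 81)) = Add(Add(8115, -22122), Mul(81, Add(1, Mul(-5, -1)))) = Add(-14007, Mul(81, Add(1, 5))) = Add(-14007, Mul(81, 6)) = Add(-14007, 486) = -13521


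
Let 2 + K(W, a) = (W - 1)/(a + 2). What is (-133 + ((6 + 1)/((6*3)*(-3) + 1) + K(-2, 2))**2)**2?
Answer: 31407405101361/2019963136 ≈ 15549.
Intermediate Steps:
K(W, a) = -2 + (-1 + W)/(2 + a) (K(W, a) = -2 + (W - 1)/(a + 2) = -2 + (-1 + W)/(2 + a))
(-133 + ((6 + 1)/((6*3)*(-3) + 1) + K(-2, 2))**2)**2 = (-133 + ((6 + 1)/((6*3)*(-3) + 1) + (-5 - 2 - 2*2)/(2 + 2))**2)**2 = (-133 + (7/(18*(-3) + 1) + (-5 - 2 - 4)/4)**2)**2 = (-133 + (7/(-54 + 1) + (1/4)*(-11))**2)**2 = (-133 + (7/(-53) - 11/4)**2)**2 = (-133 + (7*(-1/53) - 11/4)**2)**2 = (-133 + (-7/53 - 11/4)**2)**2 = (-133 + (-611/212)**2)**2 = (-133 + 373321/44944)**2 = (-5604231/44944)**2 = 31407405101361/2019963136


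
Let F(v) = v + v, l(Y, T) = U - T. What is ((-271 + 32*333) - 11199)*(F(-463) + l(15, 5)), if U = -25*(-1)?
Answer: 737484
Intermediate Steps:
U = 25
l(Y, T) = 25 - T
F(v) = 2*v
((-271 + 32*333) - 11199)*(F(-463) + l(15, 5)) = ((-271 + 32*333) - 11199)*(2*(-463) + (25 - 1*5)) = ((-271 + 10656) - 11199)*(-926 + (25 - 5)) = (10385 - 11199)*(-926 + 20) = -814*(-906) = 737484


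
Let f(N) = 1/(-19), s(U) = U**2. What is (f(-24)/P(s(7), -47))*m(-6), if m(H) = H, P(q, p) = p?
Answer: -6/893 ≈ -0.0067189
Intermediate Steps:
f(N) = -1/19
(f(-24)/P(s(7), -47))*m(-6) = -1/19/(-47)*(-6) = -1/19*(-1/47)*(-6) = (1/893)*(-6) = -6/893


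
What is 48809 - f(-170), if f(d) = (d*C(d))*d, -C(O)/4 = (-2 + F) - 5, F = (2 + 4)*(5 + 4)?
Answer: 5482009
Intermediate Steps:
F = 54 (F = 6*9 = 54)
C(O) = -188 (C(O) = -4*((-2 + 54) - 5) = -4*(52 - 5) = -4*47 = -188)
f(d) = -188*d² (f(d) = (d*(-188))*d = (-188*d)*d = -188*d²)
48809 - f(-170) = 48809 - (-188)*(-170)² = 48809 - (-188)*28900 = 48809 - 1*(-5433200) = 48809 + 5433200 = 5482009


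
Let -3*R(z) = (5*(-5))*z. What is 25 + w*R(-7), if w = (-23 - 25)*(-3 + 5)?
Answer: 5625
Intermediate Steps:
w = -96 (w = -48*2 = -96)
R(z) = 25*z/3 (R(z) = -5*(-5)*z/3 = -(-25)*z/3 = 25*z/3)
25 + w*R(-7) = 25 - 800*(-7) = 25 - 96*(-175/3) = 25 + 5600 = 5625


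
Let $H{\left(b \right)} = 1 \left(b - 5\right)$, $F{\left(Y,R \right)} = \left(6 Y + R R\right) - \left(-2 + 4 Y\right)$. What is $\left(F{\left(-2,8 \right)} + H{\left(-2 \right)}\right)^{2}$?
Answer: $3025$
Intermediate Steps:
$F{\left(Y,R \right)} = 2 + R^{2} + 2 Y$ ($F{\left(Y,R \right)} = \left(6 Y + R^{2}\right) - \left(-2 + 4 Y\right) = \left(R^{2} + 6 Y\right) - \left(-2 + 4 Y\right) = 2 + R^{2} + 2 Y$)
$H{\left(b \right)} = -5 + b$ ($H{\left(b \right)} = 1 \left(-5 + b\right) = -5 + b$)
$\left(F{\left(-2,8 \right)} + H{\left(-2 \right)}\right)^{2} = \left(\left(2 + 8^{2} + 2 \left(-2\right)\right) - 7\right)^{2} = \left(\left(2 + 64 - 4\right) - 7\right)^{2} = \left(62 - 7\right)^{2} = 55^{2} = 3025$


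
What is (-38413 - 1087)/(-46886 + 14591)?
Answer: 7900/6459 ≈ 1.2231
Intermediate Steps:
(-38413 - 1087)/(-46886 + 14591) = -39500/(-32295) = -39500*(-1/32295) = 7900/6459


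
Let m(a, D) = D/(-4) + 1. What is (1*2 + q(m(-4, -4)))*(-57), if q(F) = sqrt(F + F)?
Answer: -228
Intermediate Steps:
m(a, D) = 1 - D/4 (m(a, D) = D*(-1/4) + 1 = -D/4 + 1 = 1 - D/4)
q(F) = sqrt(2)*sqrt(F) (q(F) = sqrt(2*F) = sqrt(2)*sqrt(F))
(1*2 + q(m(-4, -4)))*(-57) = (1*2 + sqrt(2)*sqrt(1 - 1/4*(-4)))*(-57) = (2 + sqrt(2)*sqrt(1 + 1))*(-57) = (2 + sqrt(2)*sqrt(2))*(-57) = (2 + 2)*(-57) = 4*(-57) = -228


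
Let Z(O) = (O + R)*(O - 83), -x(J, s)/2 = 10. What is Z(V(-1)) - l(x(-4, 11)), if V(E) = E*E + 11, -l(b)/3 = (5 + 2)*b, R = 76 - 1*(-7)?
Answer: -7165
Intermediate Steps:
x(J, s) = -20 (x(J, s) = -2*10 = -20)
R = 83 (R = 76 + 7 = 83)
l(b) = -21*b (l(b) = -3*(5 + 2)*b = -21*b)
V(E) = 11 + E**2 (V(E) = E**2 + 11 = 11 + E**2)
Z(O) = (-83 + O)*(83 + O) (Z(O) = (O + 83)*(O - 83) = (83 + O)*(-83 + O) = (-83 + O)*(83 + O))
Z(V(-1)) - l(x(-4, 11)) = (-6889 + (11 + (-1)**2)**2) - (-21)*(-20) = (-6889 + (11 + 1)**2) - 1*420 = (-6889 + 12**2) - 420 = (-6889 + 144) - 420 = -6745 - 420 = -7165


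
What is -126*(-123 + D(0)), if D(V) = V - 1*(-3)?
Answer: 15120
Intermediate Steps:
D(V) = 3 + V (D(V) = V + 3 = 3 + V)
-126*(-123 + D(0)) = -126*(-123 + (3 + 0)) = -126*(-123 + 3) = -126*(-120) = 15120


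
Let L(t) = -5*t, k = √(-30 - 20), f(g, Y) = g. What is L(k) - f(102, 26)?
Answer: -102 - 25*I*√2 ≈ -102.0 - 35.355*I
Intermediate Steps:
k = 5*I*√2 (k = √(-50) = 5*I*√2 ≈ 7.0711*I)
L(k) - f(102, 26) = -25*I*√2 - 1*102 = -25*I*√2 - 102 = -102 - 25*I*√2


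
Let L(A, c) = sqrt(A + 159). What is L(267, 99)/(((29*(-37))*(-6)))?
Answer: sqrt(426)/6438 ≈ 0.0032059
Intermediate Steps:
L(A, c) = sqrt(159 + A)
L(267, 99)/(((29*(-37))*(-6))) = sqrt(159 + 267)/(((29*(-37))*(-6))) = sqrt(426)/((-1073*(-6))) = sqrt(426)/6438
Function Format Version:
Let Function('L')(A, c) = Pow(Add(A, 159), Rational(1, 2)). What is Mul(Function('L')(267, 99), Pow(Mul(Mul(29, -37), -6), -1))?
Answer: Mul(Rational(1, 6438), Pow(426, Rational(1, 2))) ≈ 0.0032059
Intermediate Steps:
Function('L')(A, c) = Pow(Add(159, A), Rational(1, 2))
Mul(Function('L')(267, 99), Pow(Mul(Mul(29, -37), -6), -1)) = Mul(Pow(Add(159, 267), Rational(1, 2)), Pow(Mul(Mul(29, -37), -6), -1)) = Mul(Pow(426, Rational(1, 2)), Pow(Mul(-1073, -6), -1)) = Mul(Pow(426, Rational(1, 2)), Pow(6438, -1)) = Mul(Pow(426, Rational(1, 2)), Rational(1, 6438)) = Mul(Rational(1, 6438), Pow(426, Rational(1, 2)))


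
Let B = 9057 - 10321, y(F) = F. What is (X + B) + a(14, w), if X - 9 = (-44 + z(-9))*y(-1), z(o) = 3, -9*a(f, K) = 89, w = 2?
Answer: -11015/9 ≈ -1223.9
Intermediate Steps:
a(f, K) = -89/9 (a(f, K) = -⅑*89 = -89/9)
B = -1264
X = 50 (X = 9 + (-44 + 3)*(-1) = 9 - 41*(-1) = 9 + 41 = 50)
(X + B) + a(14, w) = (50 - 1264) - 89/9 = -1214 - 89/9 = -11015/9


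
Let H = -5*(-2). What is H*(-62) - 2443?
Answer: -3063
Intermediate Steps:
H = 10
H*(-62) - 2443 = 10*(-62) - 2443 = -620 - 2443 = -3063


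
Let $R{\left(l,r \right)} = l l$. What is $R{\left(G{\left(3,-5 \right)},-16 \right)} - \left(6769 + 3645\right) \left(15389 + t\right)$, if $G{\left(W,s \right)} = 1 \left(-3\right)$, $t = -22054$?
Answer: $69409319$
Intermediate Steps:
$G{\left(W,s \right)} = -3$
$R{\left(l,r \right)} = l^{2}$
$R{\left(G{\left(3,-5 \right)},-16 \right)} - \left(6769 + 3645\right) \left(15389 + t\right) = \left(-3\right)^{2} - \left(6769 + 3645\right) \left(15389 - 22054\right) = 9 - 10414 \left(-6665\right) = 9 - -69409310 = 9 + 69409310 = 69409319$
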